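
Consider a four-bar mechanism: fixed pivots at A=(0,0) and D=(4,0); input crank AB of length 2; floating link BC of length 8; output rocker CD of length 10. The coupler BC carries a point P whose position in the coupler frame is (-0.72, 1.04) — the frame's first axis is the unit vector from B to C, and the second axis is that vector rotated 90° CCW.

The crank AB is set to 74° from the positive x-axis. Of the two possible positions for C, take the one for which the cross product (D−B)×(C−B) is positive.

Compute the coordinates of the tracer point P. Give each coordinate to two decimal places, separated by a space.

A=(0,0), D=(4.00,0)
B = A + 2.00·(cos74°, sin74°) = (0.5513, 1.9225)
|BD| = 3.9484
circle(B,8.00) ∩ circle(D,10.00): a=-2.5846, h=7.5710
  candidates: C₊=(1.9801,9.7939) cross=29.893; C₋=(-5.3927,-3.4319) cross=-29.893
  mode + wants cross > 0 → take C=(1.9801,9.7939) (cross=29.893)
ex = (C−B)/|BC| = (0.1786,0.9839); ey = (-0.9839,0.1786)
P = B + -0.72·ex + 1.04·ey = (-0.6006,1.3999)

-0.60 1.40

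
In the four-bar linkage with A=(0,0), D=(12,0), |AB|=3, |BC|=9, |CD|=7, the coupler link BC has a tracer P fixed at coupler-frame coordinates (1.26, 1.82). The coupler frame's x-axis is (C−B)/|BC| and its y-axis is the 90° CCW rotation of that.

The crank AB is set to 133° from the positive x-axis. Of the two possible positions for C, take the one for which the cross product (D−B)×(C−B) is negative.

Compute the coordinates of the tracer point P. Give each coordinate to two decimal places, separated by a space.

-0.00 3.05

A=(0,0), D=(12.00,0)
B = A + 3.00·(cos133°, sin133°) = (-2.0460, 2.1941)
|BD| = 14.2163
circle(B,9.00) ∩ circle(D,7.00): a=8.2336, h=3.6342
  candidates: C₊=(6.6499,4.5140) cross=51.665; C₋=(5.5281,-2.6673) cross=-51.665
  mode - wants cross < 0 → take C=(5.5281,-2.6673) (cross=-51.665)
ex = (C−B)/|BC| = (0.8416,-0.5402); ey = (0.5402,0.8416)
P = B + 1.26·ex + 1.82·ey = (-0.0025,3.0451)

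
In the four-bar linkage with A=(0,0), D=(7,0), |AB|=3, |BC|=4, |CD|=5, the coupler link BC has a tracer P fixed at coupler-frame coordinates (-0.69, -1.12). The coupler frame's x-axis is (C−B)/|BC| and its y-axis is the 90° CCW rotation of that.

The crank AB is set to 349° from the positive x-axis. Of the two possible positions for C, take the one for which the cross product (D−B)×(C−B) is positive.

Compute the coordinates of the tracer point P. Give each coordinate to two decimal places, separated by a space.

A=(0,0), D=(7.00,0)
B = A + 3.00·(cos349°, sin349°) = (2.9449, -0.5724)
|BD| = 4.0953
circle(B,4.00) ∩ circle(D,5.00): a=0.9488, h=3.8858
  candidates: C₊=(3.3413,3.4079) cross=15.914; C₋=(4.4276,-4.2875) cross=-15.914
  mode + wants cross > 0 → take C=(3.3413,3.4079) (cross=15.914)
ex = (C−B)/|BC| = (0.0991,0.9951); ey = (-0.9951,0.0991)
P = B + -0.69·ex + -1.12·ey = (3.9910,-1.3700)

3.99 -1.37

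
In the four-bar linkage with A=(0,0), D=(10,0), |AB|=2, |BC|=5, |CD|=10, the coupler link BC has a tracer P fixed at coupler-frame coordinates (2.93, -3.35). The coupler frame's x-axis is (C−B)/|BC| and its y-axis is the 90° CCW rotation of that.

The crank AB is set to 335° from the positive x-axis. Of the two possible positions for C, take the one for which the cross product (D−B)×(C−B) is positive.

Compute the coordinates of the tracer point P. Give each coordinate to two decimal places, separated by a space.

4.55 2.67

A=(0,0), D=(10.00,0)
B = A + 2.00·(cos335°, sin335°) = (1.8126, -0.8452)
|BD| = 8.2309
circle(B,5.00) ∩ circle(D,10.00): a=-0.4406, h=4.9806
  candidates: C₊=(0.8629,4.0637) cross=40.994; C₋=(1.8858,-5.8447) cross=-40.994
  mode + wants cross > 0 → take C=(0.8629,4.0637) (cross=40.994)
ex = (C−B)/|BC| = (-0.1899,0.9818); ey = (-0.9818,-0.1899)
P = B + 2.93·ex + -3.35·ey = (4.5451,2.6677)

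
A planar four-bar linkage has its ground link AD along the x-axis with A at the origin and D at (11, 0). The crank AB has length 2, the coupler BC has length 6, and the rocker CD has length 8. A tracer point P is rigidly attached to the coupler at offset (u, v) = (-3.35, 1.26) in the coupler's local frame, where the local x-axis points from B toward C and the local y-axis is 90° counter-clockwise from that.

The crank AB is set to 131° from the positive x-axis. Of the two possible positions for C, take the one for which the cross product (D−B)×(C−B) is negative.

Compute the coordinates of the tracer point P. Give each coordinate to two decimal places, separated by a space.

A=(0,0), D=(11.00,0)
B = A + 2.00·(cos131°, sin131°) = (-1.3121, 1.5094)
|BD| = 12.4043
circle(B,6.00) ∩ circle(D,8.00): a=5.0735, h=3.2030
  candidates: C₊=(4.1135,4.0713) cross=39.732; C₋=(3.3339,-2.2872) cross=-39.732
  mode - wants cross < 0 → take C=(3.3339,-2.2872) (cross=-39.732)
ex = (C−B)/|BC| = (0.7743,-0.6328); ey = (0.6328,0.7743)
P = B + -3.35·ex + 1.26·ey = (-3.1089,4.6049)

-3.11 4.60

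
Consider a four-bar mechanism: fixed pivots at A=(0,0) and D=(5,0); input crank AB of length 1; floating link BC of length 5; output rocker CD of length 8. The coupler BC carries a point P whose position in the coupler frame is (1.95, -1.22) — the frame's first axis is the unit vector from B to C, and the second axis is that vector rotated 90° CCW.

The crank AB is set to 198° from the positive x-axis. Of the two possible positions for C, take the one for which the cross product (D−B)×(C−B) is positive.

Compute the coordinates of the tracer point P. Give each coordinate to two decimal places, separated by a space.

0.05 1.76

A=(0,0), D=(5.00,0)
B = A + 1.00·(cos198°, sin198°) = (-0.9511, -0.3090)
|BD| = 5.9591
circle(B,5.00) ∩ circle(D,8.00): a=-0.2928, h=4.9914
  candidates: C₊=(-1.5023,4.6605) cross=29.744; C₋=(-0.9846,-5.3089) cross=-29.744
  mode + wants cross > 0 → take C=(-1.5023,4.6605) (cross=29.744)
ex = (C−B)/|BC| = (-0.1102,0.9939); ey = (-0.9939,-0.1102)
P = B + 1.95·ex + -1.22·ey = (0.0465,1.7636)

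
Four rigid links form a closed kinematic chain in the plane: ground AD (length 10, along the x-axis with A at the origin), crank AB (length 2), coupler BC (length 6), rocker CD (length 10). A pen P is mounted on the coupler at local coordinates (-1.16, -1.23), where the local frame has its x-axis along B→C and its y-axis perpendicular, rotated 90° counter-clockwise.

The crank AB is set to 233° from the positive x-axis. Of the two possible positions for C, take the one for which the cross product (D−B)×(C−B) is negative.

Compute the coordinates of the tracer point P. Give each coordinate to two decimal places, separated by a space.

-2.88 -1.39

A=(0,0), D=(10.00,0)
B = A + 2.00·(cos233°, sin233°) = (-1.2036, -1.5973)
|BD| = 11.3169
circle(B,6.00) ∩ circle(D,10.00): a=2.8308, h=5.2902
  candidates: C₊=(0.8522,4.0395) cross=59.869; C₋=(2.3455,-6.4350) cross=-59.869
  mode - wants cross < 0 → take C=(2.3455,-6.4350) (cross=-59.869)
ex = (C−B)/|BC| = (0.5915,-0.8063); ey = (0.8063,0.5915)
P = B + -1.16·ex + -1.23·ey = (-2.8815,-1.3896)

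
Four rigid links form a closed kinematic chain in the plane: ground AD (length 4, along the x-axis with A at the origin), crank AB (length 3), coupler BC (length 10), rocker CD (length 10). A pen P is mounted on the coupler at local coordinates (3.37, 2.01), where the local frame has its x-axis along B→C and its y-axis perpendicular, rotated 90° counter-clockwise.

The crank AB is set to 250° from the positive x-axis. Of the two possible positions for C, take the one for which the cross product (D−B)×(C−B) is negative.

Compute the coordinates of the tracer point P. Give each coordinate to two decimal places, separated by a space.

2.79 -3.71

A=(0,0), D=(4.00,0)
B = A + 3.00·(cos250°, sin250°) = (-1.0261, -2.8191)
|BD| = 5.7627
circle(B,10.00) ∩ circle(D,10.00): a=2.8813, h=9.5759
  candidates: C₊=(-3.1975,6.9423) cross=55.183; C₋=(6.1715,-9.7614) cross=-55.183
  mode - wants cross < 0 → take C=(6.1715,-9.7614) (cross=-55.183)
ex = (C−B)/|BC| = (0.7198,-0.6942); ey = (0.6942,0.7198)
P = B + 3.37·ex + 2.01·ey = (2.7949,-3.7119)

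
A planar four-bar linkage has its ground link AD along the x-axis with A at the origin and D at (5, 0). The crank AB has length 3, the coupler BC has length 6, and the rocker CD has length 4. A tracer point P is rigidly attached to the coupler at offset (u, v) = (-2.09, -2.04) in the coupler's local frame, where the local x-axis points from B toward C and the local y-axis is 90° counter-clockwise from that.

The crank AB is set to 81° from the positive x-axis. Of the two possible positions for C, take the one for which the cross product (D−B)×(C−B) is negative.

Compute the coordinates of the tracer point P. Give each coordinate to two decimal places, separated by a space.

-2.07 4.40

A=(0,0), D=(5.00,0)
B = A + 3.00·(cos81°, sin81°) = (0.4693, 2.9631)
|BD| = 5.4136
circle(B,6.00) ∩ circle(D,4.00): a=4.5540, h=3.9065
  candidates: C₊=(6.4188,3.7399) cross=21.148; C₋=(2.1424,-2.7989) cross=-21.148
  mode - wants cross < 0 → take C=(2.1424,-2.7989) (cross=-21.148)
ex = (C−B)/|BC| = (0.2788,-0.9603); ey = (0.9603,0.2788)
P = B + -2.09·ex + -2.04·ey = (-2.0726,4.4013)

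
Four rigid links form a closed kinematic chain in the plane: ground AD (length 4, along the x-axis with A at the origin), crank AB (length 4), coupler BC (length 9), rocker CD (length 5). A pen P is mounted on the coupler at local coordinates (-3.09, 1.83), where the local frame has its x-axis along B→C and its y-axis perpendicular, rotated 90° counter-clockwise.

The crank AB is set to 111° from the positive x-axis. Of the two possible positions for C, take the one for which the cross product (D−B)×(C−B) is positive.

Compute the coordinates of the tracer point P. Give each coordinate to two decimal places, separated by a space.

A=(0,0), D=(4.00,0)
B = A + 4.00·(cos111°, sin111°) = (-1.4335, 3.7343)
|BD| = 6.5930
circle(B,9.00) ∩ circle(D,5.00): a=7.5434, h=4.9088
  candidates: C₊=(7.5637,3.5072) cross=32.364; C₋=(2.0029,-4.5838) cross=-32.364
  mode + wants cross > 0 → take C=(7.5637,3.5072) (cross=32.364)
ex = (C−B)/|BC| = (0.9997,-0.0252); ey = (0.0252,0.9997)
P = B + -3.09·ex + 1.83·ey = (-4.4763,5.6417)

-4.48 5.64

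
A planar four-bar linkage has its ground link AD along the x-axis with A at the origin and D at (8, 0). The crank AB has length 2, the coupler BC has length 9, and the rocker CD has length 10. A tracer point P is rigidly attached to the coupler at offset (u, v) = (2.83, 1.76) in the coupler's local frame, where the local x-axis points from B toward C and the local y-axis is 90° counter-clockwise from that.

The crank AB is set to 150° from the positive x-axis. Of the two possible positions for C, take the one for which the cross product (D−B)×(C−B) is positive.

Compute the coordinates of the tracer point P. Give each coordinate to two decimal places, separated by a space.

-1.74 4.33

A=(0,0), D=(8.00,0)
B = A + 2.00·(cos150°, sin150°) = (-1.7321, 1.0000)
|BD| = 9.7833
circle(B,9.00) ∩ circle(D,10.00): a=3.9206, h=8.1012
  candidates: C₊=(2.9961,8.6580) cross=79.256; C₋=(1.3400,-7.4595) cross=-79.256
  mode + wants cross > 0 → take C=(2.9961,8.6580) (cross=79.256)
ex = (C−B)/|BC| = (0.5253,0.8509); ey = (-0.8509,0.5253)
P = B + 2.83·ex + 1.76·ey = (-1.7429,4.3326)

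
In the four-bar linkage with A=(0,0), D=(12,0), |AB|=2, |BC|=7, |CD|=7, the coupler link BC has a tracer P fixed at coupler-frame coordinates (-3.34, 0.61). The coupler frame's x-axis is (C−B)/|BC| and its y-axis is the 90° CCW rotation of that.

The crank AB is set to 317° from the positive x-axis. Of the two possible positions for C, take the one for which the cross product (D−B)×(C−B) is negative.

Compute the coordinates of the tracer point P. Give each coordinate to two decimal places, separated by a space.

A=(0,0), D=(12.00,0)
B = A + 2.00·(cos317°, sin317°) = (1.4627, -1.3640)
|BD| = 10.6252
circle(B,7.00) ∩ circle(D,7.00): a=5.3126, h=4.5581
  candidates: C₊=(6.1462,3.8384) cross=48.431; C₋=(7.3165,-5.2024) cross=-48.431
  mode - wants cross < 0 → take C=(7.3165,-5.2024) (cross=-48.431)
ex = (C−B)/|BC| = (0.8363,-0.5483); ey = (0.5483,0.8363)
P = B + -3.34·ex + 0.61·ey = (-0.9959,0.9776)

-1.00 0.98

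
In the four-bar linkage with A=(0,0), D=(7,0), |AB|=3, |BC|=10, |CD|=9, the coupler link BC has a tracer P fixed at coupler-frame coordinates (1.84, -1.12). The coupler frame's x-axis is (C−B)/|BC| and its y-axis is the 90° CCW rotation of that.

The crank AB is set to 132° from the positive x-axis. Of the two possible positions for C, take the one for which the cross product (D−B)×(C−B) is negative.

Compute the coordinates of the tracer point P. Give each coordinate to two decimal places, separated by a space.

A=(0,0), D=(7.00,0)
B = A + 3.00·(cos132°, sin132°) = (-2.0074, 2.2294)
|BD| = 9.2792
circle(B,10.00) ∩ circle(D,9.00): a=5.6634, h=8.2417
  candidates: C₊=(5.4703,8.8690) cross=76.477; C₋=(1.5099,-7.1316) cross=-76.477
  mode - wants cross < 0 → take C=(1.5099,-7.1316) (cross=-76.477)
ex = (C−B)/|BC| = (0.3517,-0.9361); ey = (0.9361,0.3517)
P = B + 1.84·ex + -1.12·ey = (-2.4086,0.1131)

-2.41 0.11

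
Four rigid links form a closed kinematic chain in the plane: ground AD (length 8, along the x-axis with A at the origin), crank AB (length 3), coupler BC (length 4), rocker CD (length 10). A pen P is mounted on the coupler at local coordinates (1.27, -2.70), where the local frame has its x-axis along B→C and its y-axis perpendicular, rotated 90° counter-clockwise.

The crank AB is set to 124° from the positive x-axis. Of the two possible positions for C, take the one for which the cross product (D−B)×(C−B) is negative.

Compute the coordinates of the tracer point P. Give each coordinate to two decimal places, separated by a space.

A=(0,0), D=(8.00,0)
B = A + 3.00·(cos124°, sin124°) = (-1.6776, 2.4871)
|BD| = 9.9921
circle(B,4.00) ∩ circle(D,10.00): a=0.7927, h=3.9207
  candidates: C₊=(0.0661,6.0871) cross=39.176; C₋=(-1.8857,-1.5075) cross=-39.176
  mode - wants cross < 0 → take C=(-1.8857,-1.5075) (cross=-39.176)
ex = (C−B)/|BC| = (-0.0520,-0.9986); ey = (0.9986,-0.0520)
P = B + 1.27·ex + -2.70·ey = (-4.4400,1.3593)

-4.44 1.36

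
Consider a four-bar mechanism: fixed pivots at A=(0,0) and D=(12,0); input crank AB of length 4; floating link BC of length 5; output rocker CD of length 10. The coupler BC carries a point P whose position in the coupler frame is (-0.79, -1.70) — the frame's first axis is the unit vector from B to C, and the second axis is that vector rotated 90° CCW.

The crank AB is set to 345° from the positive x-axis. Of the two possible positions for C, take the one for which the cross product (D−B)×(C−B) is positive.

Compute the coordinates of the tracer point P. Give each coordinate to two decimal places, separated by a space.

5.70 -1.43

A=(0,0), D=(12.00,0)
B = A + 4.00·(cos345°, sin345°) = (3.8637, -1.0353)
|BD| = 8.2019
circle(B,5.00) ∩ circle(D,10.00): a=-0.4712, h=4.9778
  candidates: C₊=(2.7680,3.8432) cross=40.827; C₋=(4.0246,-6.0327) cross=-40.827
  mode + wants cross > 0 → take C=(2.7680,3.8432) (cross=40.827)
ex = (C−B)/|BC| = (-0.2191,0.9757); ey = (-0.9757,-0.2191)
P = B + -0.79·ex + -1.70·ey = (5.6955,-1.4335)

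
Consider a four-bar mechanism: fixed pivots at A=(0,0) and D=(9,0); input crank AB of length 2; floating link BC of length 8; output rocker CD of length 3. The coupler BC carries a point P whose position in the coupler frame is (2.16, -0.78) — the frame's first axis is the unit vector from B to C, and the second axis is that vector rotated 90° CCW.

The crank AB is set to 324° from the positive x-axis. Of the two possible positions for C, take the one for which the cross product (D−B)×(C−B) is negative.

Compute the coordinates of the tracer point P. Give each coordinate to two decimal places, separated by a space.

A=(0,0), D=(9.00,0)
B = A + 2.00·(cos324°, sin324°) = (1.6180, -1.1756)
|BD| = 7.4750
circle(B,8.00) ∩ circle(D,3.00): a=7.4164, h=2.9994
  candidates: C₊=(8.4705,2.9529) cross=22.421; C₋=(9.4139,-2.9713) cross=-22.421
  mode - wants cross < 0 → take C=(9.4139,-2.9713) (cross=-22.421)
ex = (C−B)/|BC| = (0.9745,-0.2245); ey = (0.2245,0.9745)
P = B + 2.16·ex + -0.78·ey = (3.5478,-2.4205)

3.55 -2.42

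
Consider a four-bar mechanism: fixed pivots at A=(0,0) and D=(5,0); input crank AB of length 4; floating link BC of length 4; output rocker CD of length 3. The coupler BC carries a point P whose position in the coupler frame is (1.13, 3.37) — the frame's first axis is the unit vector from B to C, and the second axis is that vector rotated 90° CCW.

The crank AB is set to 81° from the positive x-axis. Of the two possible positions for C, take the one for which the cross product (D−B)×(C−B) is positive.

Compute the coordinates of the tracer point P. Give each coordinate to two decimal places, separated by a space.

2.56 6.93

A=(0,0), D=(5.00,0)
B = A + 4.00·(cos81°, sin81°) = (0.6257, 3.9508)
|BD| = 5.8943
circle(B,4.00) ∩ circle(D,3.00): a=3.5409, h=1.8606
  candidates: C₊=(4.5006,2.9581) cross=10.967; C₋=(2.0064,0.1966) cross=-10.967
  mode + wants cross > 0 → take C=(4.5006,2.9581) (cross=10.967)
ex = (C−B)/|BC| = (0.9687,-0.2482); ey = (0.2482,0.9687)
P = B + 1.13·ex + 3.37·ey = (2.5567,6.9349)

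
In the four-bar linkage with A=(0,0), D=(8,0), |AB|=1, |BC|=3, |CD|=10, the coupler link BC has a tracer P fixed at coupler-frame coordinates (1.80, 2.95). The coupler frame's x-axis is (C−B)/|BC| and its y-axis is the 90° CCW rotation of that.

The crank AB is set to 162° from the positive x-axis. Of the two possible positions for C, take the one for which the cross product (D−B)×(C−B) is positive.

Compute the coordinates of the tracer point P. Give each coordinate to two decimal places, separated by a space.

-4.16 1.59

A=(0,0), D=(8.00,0)
B = A + 1.00·(cos162°, sin162°) = (-0.9511, 0.3090)
|BD| = 8.9564
circle(B,3.00) ∩ circle(D,10.00): a=-0.6020, h=2.9390
  candidates: C₊=(-1.4513,3.2670) cross=26.323; C₋=(-1.6541,-2.6074) cross=-26.323
  mode + wants cross > 0 → take C=(-1.4513,3.2670) (cross=26.323)
ex = (C−B)/|BC| = (-0.1667,0.9860); ey = (-0.9860,-0.1667)
P = B + 1.80·ex + 2.95·ey = (-4.1599,1.5919)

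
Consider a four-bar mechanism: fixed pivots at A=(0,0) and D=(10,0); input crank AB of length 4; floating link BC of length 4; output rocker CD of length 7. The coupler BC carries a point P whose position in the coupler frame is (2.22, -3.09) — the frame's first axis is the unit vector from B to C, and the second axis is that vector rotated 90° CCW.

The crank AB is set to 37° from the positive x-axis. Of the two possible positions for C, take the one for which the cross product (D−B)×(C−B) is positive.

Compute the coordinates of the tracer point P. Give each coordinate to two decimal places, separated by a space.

6.99 2.20

A=(0,0), D=(10.00,0)
B = A + 4.00·(cos37°, sin37°) = (3.1945, 2.4073)
|BD| = 7.2187
circle(B,4.00) ∩ circle(D,7.00): a=1.3236, h=3.7747
  candidates: C₊=(5.7011,5.5245) cross=27.248; C₋=(3.1836,-1.5927) cross=-27.248
  mode + wants cross > 0 → take C=(5.7011,5.5245) (cross=27.248)
ex = (C−B)/|BC| = (0.6266,0.7793); ey = (-0.7793,0.6266)
P = B + 2.22·ex + -3.09·ey = (6.9937,2.2010)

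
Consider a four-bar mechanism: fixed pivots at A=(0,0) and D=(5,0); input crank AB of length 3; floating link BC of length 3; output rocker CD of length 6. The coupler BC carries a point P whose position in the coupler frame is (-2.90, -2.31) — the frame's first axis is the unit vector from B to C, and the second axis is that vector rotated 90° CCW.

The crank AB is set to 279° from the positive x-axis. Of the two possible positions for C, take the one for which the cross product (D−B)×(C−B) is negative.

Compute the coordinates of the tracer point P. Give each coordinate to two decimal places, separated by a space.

-3.12 -2.05

A=(0,0), D=(5.00,0)
B = A + 3.00·(cos279°, sin279°) = (0.4693, -2.9631)
|BD| = 5.4136
circle(B,3.00) ∩ circle(D,6.00): a=0.2131, h=2.9924
  candidates: C₊=(-0.9902,-0.3420) cross=16.200; C₋=(2.2855,-5.3508) cross=-16.200
  mode - wants cross < 0 → take C=(2.2855,-5.3508) (cross=-16.200)
ex = (C−B)/|BC| = (0.6054,-0.7959); ey = (0.7959,0.6054)
P = B + -2.90·ex + -2.31·ey = (-3.1249,-2.0534)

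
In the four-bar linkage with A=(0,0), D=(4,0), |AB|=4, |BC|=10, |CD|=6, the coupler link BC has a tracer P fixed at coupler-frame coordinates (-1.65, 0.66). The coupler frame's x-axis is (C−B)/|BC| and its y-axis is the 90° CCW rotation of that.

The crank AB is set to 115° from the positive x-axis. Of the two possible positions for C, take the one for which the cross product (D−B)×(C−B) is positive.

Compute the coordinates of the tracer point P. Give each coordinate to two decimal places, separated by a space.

-3.38 4.19

A=(0,0), D=(4.00,0)
B = A + 4.00·(cos115°, sin115°) = (-1.6905, 3.6252)
|BD| = 6.7471
circle(B,10.00) ∩ circle(D,6.00): a=8.1163, h=5.8417
  candidates: C₊=(8.2935,4.1912) cross=39.415; C₋=(2.0160,-5.6625) cross=-39.415
  mode + wants cross > 0 → take C=(8.2935,4.1912) (cross=39.415)
ex = (C−B)/|BC| = (0.9984,0.0566); ey = (-0.0566,0.9984)
P = B + -1.65·ex + 0.66·ey = (-3.3752,4.1908)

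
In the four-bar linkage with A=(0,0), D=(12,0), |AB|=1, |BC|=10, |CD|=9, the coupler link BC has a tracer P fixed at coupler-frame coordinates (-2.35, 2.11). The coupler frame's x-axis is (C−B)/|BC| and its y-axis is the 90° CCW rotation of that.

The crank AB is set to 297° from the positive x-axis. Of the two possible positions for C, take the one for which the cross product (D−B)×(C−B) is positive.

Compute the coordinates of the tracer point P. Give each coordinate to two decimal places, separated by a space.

A=(0,0), D=(12.00,0)
B = A + 1.00·(cos297°, sin297°) = (0.4540, -0.8910)
|BD| = 11.5803
circle(B,10.00) ∩ circle(D,9.00): a=6.6105, h=7.5034
  candidates: C₊=(6.4676,7.0988) cross=86.892; C₋=(7.6222,-7.8635) cross=-86.892
  mode + wants cross > 0 → take C=(6.4676,7.0988) (cross=86.892)
ex = (C−B)/|BC| = (0.6014,0.7990); ey = (-0.7990,0.6014)
P = B + -2.35·ex + 2.11·ey = (-2.6451,-1.4997)

-2.65 -1.50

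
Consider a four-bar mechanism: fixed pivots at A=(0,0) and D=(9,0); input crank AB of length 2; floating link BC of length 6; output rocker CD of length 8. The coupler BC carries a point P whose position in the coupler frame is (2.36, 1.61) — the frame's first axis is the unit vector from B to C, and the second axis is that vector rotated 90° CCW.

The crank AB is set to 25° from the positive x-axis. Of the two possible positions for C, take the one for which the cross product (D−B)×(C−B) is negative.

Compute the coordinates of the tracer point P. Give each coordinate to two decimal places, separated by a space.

A=(0,0), D=(9.00,0)
B = A + 2.00·(cos25°, sin25°) = (1.8126, 0.8452)
|BD| = 7.2369
circle(B,6.00) ∩ circle(D,8.00): a=1.6839, h=5.7589
  candidates: C₊=(4.1576,6.3680) cross=41.676; C₋=(2.8124,-5.0709) cross=-41.676
  mode - wants cross < 0 → take C=(2.8124,-5.0709) (cross=-41.676)
ex = (C−B)/|BC| = (0.1666,-0.9860); ey = (0.9860,0.1666)
P = B + 2.36·ex + 1.61·ey = (3.7934,-1.2135)

3.79 -1.21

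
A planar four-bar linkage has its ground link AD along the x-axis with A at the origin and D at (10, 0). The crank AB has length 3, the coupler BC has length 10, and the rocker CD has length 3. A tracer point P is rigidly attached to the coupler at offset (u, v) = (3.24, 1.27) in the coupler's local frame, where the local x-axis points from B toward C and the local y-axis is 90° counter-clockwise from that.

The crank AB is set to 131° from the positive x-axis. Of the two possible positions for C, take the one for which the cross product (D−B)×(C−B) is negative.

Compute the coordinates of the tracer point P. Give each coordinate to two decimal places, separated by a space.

A=(0,0), D=(10.00,0)
B = A + 3.00·(cos131°, sin131°) = (-1.9682, 2.2641)
|BD| = 12.1805
circle(B,10.00) ∩ circle(D,3.00): a=9.8257, h=1.8588
  candidates: C₊=(8.0318,2.2641) cross=22.641; C₋=(7.3408,-1.3887) cross=-22.641
  mode - wants cross < 0 → take C=(7.3408,-1.3887) (cross=-22.641)
ex = (C−B)/|BC| = (0.9309,-0.3653); ey = (0.3653,0.9309)
P = B + 3.24·ex + 1.27·ey = (1.5118,2.2628)

1.51 2.26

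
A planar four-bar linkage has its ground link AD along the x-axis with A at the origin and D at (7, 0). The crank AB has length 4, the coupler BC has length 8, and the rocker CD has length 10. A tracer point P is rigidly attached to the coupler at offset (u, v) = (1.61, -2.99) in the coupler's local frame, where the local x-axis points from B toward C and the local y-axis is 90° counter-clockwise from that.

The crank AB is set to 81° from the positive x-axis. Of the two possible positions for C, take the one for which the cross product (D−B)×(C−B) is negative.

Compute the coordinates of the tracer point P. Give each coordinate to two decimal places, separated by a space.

-2.75 3.58

A=(0,0), D=(7.00,0)
B = A + 4.00·(cos81°, sin81°) = (0.6257, 3.9508)
|BD| = 7.4993
circle(B,8.00) ∩ circle(D,10.00): a=1.3494, h=7.8854
  candidates: C₊=(5.9269,9.9423) cross=59.135; C₋=(-2.3814,-3.4626) cross=-59.135
  mode - wants cross < 0 → take C=(-2.3814,-3.4626) (cross=-59.135)
ex = (C−B)/|BC| = (-0.3759,-0.9267); ey = (0.9267,-0.3759)
P = B + 1.61·ex + -2.99·ey = (-2.7502,3.5827)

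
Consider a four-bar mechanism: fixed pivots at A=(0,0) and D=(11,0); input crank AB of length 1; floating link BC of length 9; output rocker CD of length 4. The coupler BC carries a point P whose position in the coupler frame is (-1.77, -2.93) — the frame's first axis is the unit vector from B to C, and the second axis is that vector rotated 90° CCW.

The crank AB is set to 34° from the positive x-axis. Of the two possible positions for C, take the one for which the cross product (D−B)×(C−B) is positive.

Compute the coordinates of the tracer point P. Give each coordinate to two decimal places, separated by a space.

0.16 -2.80

A=(0,0), D=(11.00,0)
B = A + 1.00·(cos34°, sin34°) = (0.8290, 0.5592)
|BD| = 10.1863
circle(B,9.00) ∩ circle(D,4.00): a=8.2837, h=3.5185
  candidates: C₊=(9.2934,3.6177) cross=35.841; C₋=(8.9071,-3.4088) cross=-35.841
  mode + wants cross > 0 → take C=(9.2934,3.6177) (cross=35.841)
ex = (C−B)/|BC| = (0.9405,0.3398); ey = (-0.3398,0.9405)
P = B + -1.77·ex + -2.93·ey = (0.1601,-2.7979)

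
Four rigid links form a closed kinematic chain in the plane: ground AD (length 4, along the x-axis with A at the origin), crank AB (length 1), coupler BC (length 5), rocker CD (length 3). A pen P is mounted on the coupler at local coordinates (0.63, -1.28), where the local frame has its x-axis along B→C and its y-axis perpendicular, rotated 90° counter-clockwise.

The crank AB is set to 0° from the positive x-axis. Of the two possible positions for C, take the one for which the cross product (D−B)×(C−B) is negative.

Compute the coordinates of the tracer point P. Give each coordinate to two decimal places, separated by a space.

A=(0,0), D=(4.00,0)
B = A + 1.00·(cos0°, sin0°) = (1.0000, 0.0000)
|BD| = 3.0000
circle(B,5.00) ∩ circle(D,3.00): a=4.1667, h=2.7639
  candidates: C₊=(5.1667,2.7639) cross=8.292; C₋=(5.1667,-2.7639) cross=-8.292
  mode - wants cross < 0 → take C=(5.1667,-2.7639) (cross=-8.292)
ex = (C−B)/|BC| = (0.8333,-0.5528); ey = (0.5528,0.8333)
P = B + 0.63·ex + -1.28·ey = (0.8175,-1.4149)

0.82 -1.41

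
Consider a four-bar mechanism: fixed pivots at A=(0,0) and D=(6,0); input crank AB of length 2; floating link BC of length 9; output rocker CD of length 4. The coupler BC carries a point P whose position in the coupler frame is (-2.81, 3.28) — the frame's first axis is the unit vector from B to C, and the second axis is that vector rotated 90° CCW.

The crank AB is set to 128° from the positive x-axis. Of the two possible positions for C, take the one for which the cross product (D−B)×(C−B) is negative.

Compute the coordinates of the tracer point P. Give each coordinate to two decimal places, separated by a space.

A=(0,0), D=(6.00,0)
B = A + 2.00·(cos128°, sin128°) = (-1.2313, 1.5760)
|BD| = 7.4011
circle(B,9.00) ∩ circle(D,4.00): a=8.0918, h=3.9399
  candidates: C₊=(7.5139,3.7025) cross=29.160; C₋=(5.8359,-3.9966) cross=-29.160
  mode - wants cross < 0 → take C=(5.8359,-3.9966) (cross=-29.160)
ex = (C−B)/|BC| = (0.7852,-0.6192); ey = (0.6192,0.7852)
P = B + -2.81·ex + 3.28·ey = (-1.4069,5.8915)

-1.41 5.89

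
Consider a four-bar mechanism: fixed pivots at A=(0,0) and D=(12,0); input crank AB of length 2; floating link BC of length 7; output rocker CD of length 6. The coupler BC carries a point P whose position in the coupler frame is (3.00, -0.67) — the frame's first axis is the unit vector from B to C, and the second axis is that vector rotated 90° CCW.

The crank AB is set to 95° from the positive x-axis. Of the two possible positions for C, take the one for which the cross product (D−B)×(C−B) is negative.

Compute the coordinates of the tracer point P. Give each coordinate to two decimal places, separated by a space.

2.22 0.06

A=(0,0), D=(12.00,0)
B = A + 2.00·(cos95°, sin95°) = (-0.1743, 1.9924)
|BD| = 12.3363
circle(B,7.00) ∩ circle(D,6.00): a=6.6950, h=2.0437
  candidates: C₊=(6.7629,2.9279) cross=25.211; C₋=(6.1028,-1.1057) cross=-25.211
  mode - wants cross < 0 → take C=(6.1028,-1.1057) (cross=-25.211)
ex = (C−B)/|BC| = (0.8967,-0.4426); ey = (0.4426,0.8967)
P = B + 3.00·ex + -0.67·ey = (2.2193,0.0638)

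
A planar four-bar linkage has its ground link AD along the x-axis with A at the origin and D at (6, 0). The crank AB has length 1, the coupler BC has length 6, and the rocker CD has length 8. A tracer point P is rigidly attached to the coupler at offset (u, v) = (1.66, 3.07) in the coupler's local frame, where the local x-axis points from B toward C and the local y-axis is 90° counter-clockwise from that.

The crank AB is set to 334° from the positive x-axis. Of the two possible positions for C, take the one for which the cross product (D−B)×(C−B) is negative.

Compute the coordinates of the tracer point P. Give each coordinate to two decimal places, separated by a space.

A=(0,0), D=(6.00,0)
B = A + 1.00·(cos334°, sin334°) = (0.8988, -0.4384)
|BD| = 5.1200
circle(B,6.00) ∩ circle(D,8.00): a=-0.1744, h=5.9975
  candidates: C₊=(0.2116,5.5221) cross=30.707; C₋=(1.2386,-6.4287) cross=-30.707
  mode - wants cross < 0 → take C=(1.2386,-6.4287) (cross=-30.707)
ex = (C−B)/|BC| = (0.0566,-0.9984); ey = (0.9984,0.0566)
P = B + 1.66·ex + 3.07·ey = (4.0579,-1.9219)

4.06 -1.92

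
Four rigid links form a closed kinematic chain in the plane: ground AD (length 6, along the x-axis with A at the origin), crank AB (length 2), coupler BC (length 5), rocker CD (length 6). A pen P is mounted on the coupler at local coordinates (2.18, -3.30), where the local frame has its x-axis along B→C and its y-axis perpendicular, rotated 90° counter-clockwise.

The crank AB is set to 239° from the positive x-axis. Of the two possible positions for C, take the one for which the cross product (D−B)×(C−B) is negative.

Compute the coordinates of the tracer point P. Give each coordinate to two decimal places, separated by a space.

-1.58 -5.63

A=(0,0), D=(6.00,0)
B = A + 2.00·(cos239°, sin239°) = (-1.0301, -1.7143)
|BD| = 7.2361
circle(B,5.00) ∩ circle(D,6.00): a=2.8580, h=4.1027
  candidates: C₊=(0.7745,2.9486) cross=29.687; C₋=(2.7185,-5.0231) cross=-29.687
  mode - wants cross < 0 → take C=(2.7185,-5.0231) (cross=-29.687)
ex = (C−B)/|BC| = (0.7497,-0.6618); ey = (0.6618,0.7497)
P = B + 2.18·ex + -3.30·ey = (-1.5795,-5.6310)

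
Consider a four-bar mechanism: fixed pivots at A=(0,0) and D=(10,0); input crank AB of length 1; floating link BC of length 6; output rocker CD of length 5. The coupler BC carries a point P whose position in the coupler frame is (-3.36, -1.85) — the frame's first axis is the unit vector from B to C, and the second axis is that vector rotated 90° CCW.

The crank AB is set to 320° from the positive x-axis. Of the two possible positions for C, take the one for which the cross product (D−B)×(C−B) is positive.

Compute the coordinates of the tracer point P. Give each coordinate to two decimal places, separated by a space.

-1.02 -4.04

A=(0,0), D=(10.00,0)
B = A + 1.00·(cos320°, sin320°) = (0.7660, -0.6428)
|BD| = 9.2563
circle(B,6.00) ∩ circle(D,5.00): a=5.2223, h=2.9542
  candidates: C₊=(5.7706,2.6669) cross=27.345; C₋=(6.1809,-3.2272) cross=-27.345
  mode + wants cross > 0 → take C=(5.7706,2.6669) (cross=27.345)
ex = (C−B)/|BC| = (0.8341,0.5516); ey = (-0.5516,0.8341)
P = B + -3.36·ex + -1.85·ey = (-1.0160,-4.0393)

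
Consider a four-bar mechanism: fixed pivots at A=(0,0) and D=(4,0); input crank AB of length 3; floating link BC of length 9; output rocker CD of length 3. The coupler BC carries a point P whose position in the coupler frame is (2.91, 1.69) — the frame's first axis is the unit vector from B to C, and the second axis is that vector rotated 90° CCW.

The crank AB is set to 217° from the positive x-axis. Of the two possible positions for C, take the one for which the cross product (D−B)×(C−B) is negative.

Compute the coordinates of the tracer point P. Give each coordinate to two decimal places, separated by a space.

A=(0,0), D=(4.00,0)
B = A + 3.00·(cos217°, sin217°) = (-2.3959, -1.8054)
|BD| = 6.6458
circle(B,9.00) ∩ circle(D,3.00): a=8.7398, h=2.1483
  candidates: C₊=(5.4316,2.6364) cross=14.277; C₋=(6.5989,-1.4986) cross=-14.277
  mode - wants cross < 0 → take C=(6.5989,-1.4986) (cross=-14.277)
ex = (C−B)/|BC| = (0.9994,0.0341); ey = (-0.0341,0.9994)
P = B + 2.91·ex + 1.69·ey = (0.4548,-0.0172)

0.45 -0.02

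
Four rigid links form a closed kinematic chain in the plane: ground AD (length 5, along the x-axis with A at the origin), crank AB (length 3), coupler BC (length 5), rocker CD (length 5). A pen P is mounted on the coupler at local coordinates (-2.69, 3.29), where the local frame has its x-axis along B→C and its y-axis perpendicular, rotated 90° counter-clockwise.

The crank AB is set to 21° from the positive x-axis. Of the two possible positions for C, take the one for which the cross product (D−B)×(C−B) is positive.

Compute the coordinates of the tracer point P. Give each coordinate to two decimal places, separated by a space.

-1.45 1.15

A=(0,0), D=(5.00,0)
B = A + 3.00·(cos21°, sin21°) = (2.8007, 1.0751)
|BD| = 2.4480
circle(B,5.00) ∩ circle(D,5.00): a=1.2240, h=4.8479
  candidates: C₊=(6.0295,4.8929) cross=11.867; C₋=(1.7713,-3.8178) cross=-11.867
  mode + wants cross > 0 → take C=(6.0295,4.8929) (cross=11.867)
ex = (C−B)/|BC| = (0.6457,0.7636); ey = (-0.7636,0.6457)
P = B + -2.69·ex + 3.29·ey = (-1.4484,1.1456)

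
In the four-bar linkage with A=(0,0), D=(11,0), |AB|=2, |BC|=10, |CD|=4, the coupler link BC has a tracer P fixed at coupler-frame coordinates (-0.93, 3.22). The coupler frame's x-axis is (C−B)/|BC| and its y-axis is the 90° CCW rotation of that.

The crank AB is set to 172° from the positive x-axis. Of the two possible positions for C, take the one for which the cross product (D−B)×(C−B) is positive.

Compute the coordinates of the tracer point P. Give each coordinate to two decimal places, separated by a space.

-3.57 3.23

A=(0,0), D=(11.00,0)
B = A + 2.00·(cos172°, sin172°) = (-1.9805, 0.2783)
|BD| = 12.9835
circle(B,10.00) ∩ circle(D,4.00): a=9.7266, h=2.3222
  candidates: C₊=(7.7936,2.3915) cross=30.150; C₋=(7.6941,-2.2519) cross=-30.150
  mode + wants cross > 0 → take C=(7.7936,2.3915) (cross=30.150)
ex = (C−B)/|BC| = (0.9774,0.2113); ey = (-0.2113,0.9774)
P = B + -0.93·ex + 3.22·ey = (-3.5700,3.2291)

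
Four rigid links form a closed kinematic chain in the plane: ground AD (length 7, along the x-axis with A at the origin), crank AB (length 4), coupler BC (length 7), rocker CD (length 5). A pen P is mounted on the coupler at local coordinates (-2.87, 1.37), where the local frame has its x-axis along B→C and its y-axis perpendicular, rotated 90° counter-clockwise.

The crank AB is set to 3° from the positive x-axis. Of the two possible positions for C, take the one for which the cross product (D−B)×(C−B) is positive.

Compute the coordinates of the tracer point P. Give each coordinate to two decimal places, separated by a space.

A=(0,0), D=(7.00,0)
B = A + 4.00·(cos3°, sin3°) = (3.9945, 0.2093)
|BD| = 3.0128
circle(B,7.00) ∩ circle(D,5.00): a=5.4894, h=4.3435
  candidates: C₊=(9.7725,4.1609) cross=13.086; C₋=(9.1689,-4.5051) cross=-13.086
  mode + wants cross > 0 → take C=(9.7725,4.1609) (cross=13.086)
ex = (C−B)/|BC| = (0.8254,0.5645); ey = (-0.5645,0.8254)
P = B + -2.87·ex + 1.37·ey = (0.8522,-0.2800)

0.85 -0.28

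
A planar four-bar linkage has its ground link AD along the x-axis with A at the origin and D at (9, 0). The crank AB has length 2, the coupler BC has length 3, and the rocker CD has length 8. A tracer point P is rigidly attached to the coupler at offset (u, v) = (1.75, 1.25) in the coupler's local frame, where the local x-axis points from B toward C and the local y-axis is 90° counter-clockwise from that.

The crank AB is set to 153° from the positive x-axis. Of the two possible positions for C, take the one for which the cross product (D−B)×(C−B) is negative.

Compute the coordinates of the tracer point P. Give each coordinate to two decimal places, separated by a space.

A=(0,0), D=(9.00,0)
B = A + 2.00·(cos153°, sin153°) = (-1.7820, 0.9080)
|BD| = 10.8202
circle(B,3.00) ∩ circle(D,8.00): a=2.8685, h=0.8783
  candidates: C₊=(1.1501,1.5425) cross=9.504; C₋=(1.0027,-0.2080) cross=-9.504
  mode - wants cross < 0 → take C=(1.0027,-0.2080) (cross=-9.504)
ex = (C−B)/|BC| = (0.9282,-0.3720); ey = (0.3720,0.9282)
P = B + 1.75·ex + 1.25·ey = (0.3074,1.4173)

0.31 1.42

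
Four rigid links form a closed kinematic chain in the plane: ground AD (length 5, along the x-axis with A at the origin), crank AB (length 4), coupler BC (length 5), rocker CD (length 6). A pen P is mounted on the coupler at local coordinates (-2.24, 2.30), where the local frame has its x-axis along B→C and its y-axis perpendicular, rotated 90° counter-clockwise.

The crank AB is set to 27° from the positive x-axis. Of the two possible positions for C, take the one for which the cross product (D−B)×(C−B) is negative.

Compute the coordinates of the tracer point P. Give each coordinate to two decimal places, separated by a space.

A=(0,0), D=(5.00,0)
B = A + 4.00·(cos27°, sin27°) = (3.5640, 1.8160)
|BD| = 2.3151
circle(B,5.00) ∩ circle(D,6.00): a=-1.2181, h=4.8493
  candidates: C₊=(6.6123,5.7793) cross=11.227; C₋=(-0.9953,-0.2364) cross=-11.227
  mode - wants cross < 0 → take C=(-0.9953,-0.2364) (cross=-11.227)
ex = (C−B)/|BC| = (-0.9119,-0.4105); ey = (0.4105,-0.9119)
P = B + -2.24·ex + 2.30·ey = (6.5507,0.6381)

6.55 0.64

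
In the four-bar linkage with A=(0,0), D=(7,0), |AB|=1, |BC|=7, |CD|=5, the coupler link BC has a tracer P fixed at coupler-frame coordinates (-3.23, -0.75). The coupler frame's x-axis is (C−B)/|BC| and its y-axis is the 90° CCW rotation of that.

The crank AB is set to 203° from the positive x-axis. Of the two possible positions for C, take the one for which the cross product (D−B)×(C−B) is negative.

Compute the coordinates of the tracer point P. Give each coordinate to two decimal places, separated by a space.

A=(0,0), D=(7.00,0)
B = A + 1.00·(cos203°, sin203°) = (-0.9205, -0.3907)
|BD| = 7.9301
circle(B,7.00) ∩ circle(D,5.00): a=5.4783, h=4.3576
  candidates: C₊=(4.3364,4.2315) cross=34.556; C₋=(4.7658,-4.4731) cross=-34.556
  mode - wants cross < 0 → take C=(4.7658,-4.4731) (cross=-34.556)
ex = (C−B)/|BC| = (0.8123,-0.5832); ey = (0.5832,0.8123)
P = B + -3.23·ex + -0.75·ey = (-3.9817,0.8837)

-3.98 0.88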